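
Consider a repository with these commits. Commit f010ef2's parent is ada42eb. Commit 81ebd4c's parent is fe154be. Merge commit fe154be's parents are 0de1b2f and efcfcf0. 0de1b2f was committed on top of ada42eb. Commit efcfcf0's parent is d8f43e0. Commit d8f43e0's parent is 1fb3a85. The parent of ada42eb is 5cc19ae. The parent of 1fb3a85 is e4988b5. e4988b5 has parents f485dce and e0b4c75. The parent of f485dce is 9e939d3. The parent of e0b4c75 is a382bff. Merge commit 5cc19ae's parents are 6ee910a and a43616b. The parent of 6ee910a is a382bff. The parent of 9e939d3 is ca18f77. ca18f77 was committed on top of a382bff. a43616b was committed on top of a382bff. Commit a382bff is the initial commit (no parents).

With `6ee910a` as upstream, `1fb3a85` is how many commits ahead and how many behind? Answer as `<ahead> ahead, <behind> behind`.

6 ahead, 1 behind

Reachable from 1fb3a85: {1fb3a85, 9e939d3, a382bff, ca18f77, e0b4c75, e4988b5, f485dce}.
Reachable from 6ee910a: {6ee910a, a382bff}.
Only in 1fb3a85's history (ahead): {1fb3a85, 9e939d3, ca18f77, e0b4c75, e4988b5, f485dce} — 6.
Only in 6ee910a's history (behind): {6ee910a} — 1.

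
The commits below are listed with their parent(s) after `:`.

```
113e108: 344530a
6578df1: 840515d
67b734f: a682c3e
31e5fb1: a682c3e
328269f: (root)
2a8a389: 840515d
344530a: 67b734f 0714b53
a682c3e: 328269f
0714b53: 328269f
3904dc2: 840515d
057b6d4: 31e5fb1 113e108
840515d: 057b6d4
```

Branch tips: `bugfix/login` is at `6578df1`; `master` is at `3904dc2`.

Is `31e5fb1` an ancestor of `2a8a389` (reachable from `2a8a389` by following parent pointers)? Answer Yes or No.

Yes

Ancestors of 2a8a389 (commits reachable by following parents): {057b6d4, 0714b53, 113e108, 2a8a389, 31e5fb1, 328269f, 344530a, 67b734f, 840515d, a682c3e}.
31e5fb1 is in that set, so it is an ancestor of 2a8a389.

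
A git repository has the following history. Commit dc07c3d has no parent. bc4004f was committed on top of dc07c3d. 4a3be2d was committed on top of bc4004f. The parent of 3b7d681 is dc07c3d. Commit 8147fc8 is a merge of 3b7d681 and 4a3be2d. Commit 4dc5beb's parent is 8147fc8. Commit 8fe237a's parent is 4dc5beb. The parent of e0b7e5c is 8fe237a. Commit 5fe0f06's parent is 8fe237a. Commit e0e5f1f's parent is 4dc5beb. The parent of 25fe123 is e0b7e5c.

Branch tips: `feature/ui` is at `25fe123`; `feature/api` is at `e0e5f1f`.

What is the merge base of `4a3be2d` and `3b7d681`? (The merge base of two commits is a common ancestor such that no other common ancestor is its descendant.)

dc07c3d

Ancestors of 4a3be2d: {4a3be2d, bc4004f, dc07c3d}.
Ancestors of 3b7d681: {3b7d681, dc07c3d}.
Common ancestors: {dc07c3d}.
The only common ancestor is dc07c3d, so it is the merge base.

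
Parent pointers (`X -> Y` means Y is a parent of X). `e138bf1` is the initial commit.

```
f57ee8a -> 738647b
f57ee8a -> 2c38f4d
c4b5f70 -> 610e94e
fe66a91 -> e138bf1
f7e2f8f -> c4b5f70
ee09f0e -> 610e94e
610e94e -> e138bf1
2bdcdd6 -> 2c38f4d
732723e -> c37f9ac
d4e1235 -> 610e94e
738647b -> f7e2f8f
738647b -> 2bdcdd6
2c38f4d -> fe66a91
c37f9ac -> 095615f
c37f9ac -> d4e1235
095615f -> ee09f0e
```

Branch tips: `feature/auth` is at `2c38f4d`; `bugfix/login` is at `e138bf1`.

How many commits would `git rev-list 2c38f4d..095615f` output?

3

Reachable from 095615f: {095615f, 610e94e, e138bf1, ee09f0e}.
Reachable from 2c38f4d: {2c38f4d, e138bf1, fe66a91}.
In 095615f's history but not 2c38f4d's: {095615f, 610e94e, ee09f0e} — 3 commits.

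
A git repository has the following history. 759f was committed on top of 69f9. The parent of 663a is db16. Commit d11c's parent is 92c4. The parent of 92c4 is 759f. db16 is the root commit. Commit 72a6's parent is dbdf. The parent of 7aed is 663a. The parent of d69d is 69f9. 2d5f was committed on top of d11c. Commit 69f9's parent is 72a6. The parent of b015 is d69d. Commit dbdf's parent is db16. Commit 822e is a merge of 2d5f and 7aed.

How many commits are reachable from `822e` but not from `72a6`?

8

Reachable from 822e: {2d5f, 663a, 69f9, 72a6, 759f, 7aed, 822e, 92c4, d11c, db16, dbdf}.
Reachable from 72a6: {72a6, db16, dbdf}.
In 822e's history but not 72a6's: {2d5f, 663a, 69f9, 759f, 7aed, 822e, 92c4, d11c} — 8 commits.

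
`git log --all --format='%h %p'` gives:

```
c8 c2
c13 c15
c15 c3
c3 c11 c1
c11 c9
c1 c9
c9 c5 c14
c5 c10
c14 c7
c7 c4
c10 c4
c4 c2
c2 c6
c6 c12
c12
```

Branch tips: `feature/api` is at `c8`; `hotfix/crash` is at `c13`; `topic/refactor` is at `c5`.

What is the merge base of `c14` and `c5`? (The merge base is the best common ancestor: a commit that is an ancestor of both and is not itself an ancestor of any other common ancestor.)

Ancestors of c14: {c12, c14, c2, c4, c6, c7}.
Ancestors of c5: {c10, c12, c2, c4, c5, c6}.
Common ancestors: {c12, c2, c4, c6}.
Among these, c4 is not an ancestor of any other common ancestor — it is the merge base.

c4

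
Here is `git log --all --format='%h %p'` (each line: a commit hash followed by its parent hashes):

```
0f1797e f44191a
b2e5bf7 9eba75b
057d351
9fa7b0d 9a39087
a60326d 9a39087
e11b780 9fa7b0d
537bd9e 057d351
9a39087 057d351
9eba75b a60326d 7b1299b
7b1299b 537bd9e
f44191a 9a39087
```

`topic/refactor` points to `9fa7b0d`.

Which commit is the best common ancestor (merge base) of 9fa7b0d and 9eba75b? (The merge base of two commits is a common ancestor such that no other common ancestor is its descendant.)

9a39087

Ancestors of 9fa7b0d: {057d351, 9a39087, 9fa7b0d}.
Ancestors of 9eba75b: {057d351, 537bd9e, 7b1299b, 9a39087, 9eba75b, a60326d}.
Common ancestors: {057d351, 9a39087}.
Among these, 9a39087 is not an ancestor of any other common ancestor — it is the merge base.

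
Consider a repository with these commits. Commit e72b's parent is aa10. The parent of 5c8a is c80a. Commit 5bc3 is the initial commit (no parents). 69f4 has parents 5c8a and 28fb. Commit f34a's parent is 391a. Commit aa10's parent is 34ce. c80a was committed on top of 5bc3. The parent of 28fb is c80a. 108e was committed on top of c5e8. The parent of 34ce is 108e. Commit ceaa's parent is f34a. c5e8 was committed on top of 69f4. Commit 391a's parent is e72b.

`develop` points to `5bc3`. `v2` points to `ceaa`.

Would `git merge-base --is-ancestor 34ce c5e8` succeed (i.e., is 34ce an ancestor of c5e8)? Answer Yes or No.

No

Ancestors of c5e8: {28fb, 5bc3, 5c8a, 69f4, c5e8, c80a}.
34ce is not in that set, so it is not an ancestor of c5e8.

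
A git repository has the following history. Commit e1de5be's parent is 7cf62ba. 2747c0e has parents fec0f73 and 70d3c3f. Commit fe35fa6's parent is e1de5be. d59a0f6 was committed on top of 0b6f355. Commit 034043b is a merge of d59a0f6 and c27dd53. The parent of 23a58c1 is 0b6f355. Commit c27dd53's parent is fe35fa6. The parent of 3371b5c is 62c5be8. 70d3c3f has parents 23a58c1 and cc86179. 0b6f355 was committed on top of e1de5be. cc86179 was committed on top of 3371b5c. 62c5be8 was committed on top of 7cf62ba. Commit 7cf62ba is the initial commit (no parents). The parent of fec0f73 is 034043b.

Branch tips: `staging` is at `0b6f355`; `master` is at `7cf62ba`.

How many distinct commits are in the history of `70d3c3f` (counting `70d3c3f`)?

Walking parent pointers from 70d3c3f: reachable set = {0b6f355, 23a58c1, 3371b5c, 62c5be8, 70d3c3f, 7cf62ba, cc86179, e1de5be}.
That is 8 commits.

8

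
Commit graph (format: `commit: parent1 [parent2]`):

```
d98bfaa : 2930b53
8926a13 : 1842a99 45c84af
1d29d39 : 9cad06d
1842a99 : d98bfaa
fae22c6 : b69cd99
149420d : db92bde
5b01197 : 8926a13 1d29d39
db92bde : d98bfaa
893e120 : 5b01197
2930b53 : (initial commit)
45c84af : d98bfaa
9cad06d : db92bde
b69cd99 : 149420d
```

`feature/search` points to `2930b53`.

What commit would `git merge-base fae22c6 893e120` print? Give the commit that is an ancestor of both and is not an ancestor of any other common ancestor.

db92bde

Ancestors of fae22c6: {149420d, 2930b53, b69cd99, d98bfaa, db92bde, fae22c6}.
Ancestors of 893e120: {1842a99, 1d29d39, 2930b53, 45c84af, 5b01197, 8926a13, 893e120, 9cad06d, d98bfaa, db92bde}.
Common ancestors: {2930b53, d98bfaa, db92bde}.
Among these, db92bde is not an ancestor of any other common ancestor — it is the merge base.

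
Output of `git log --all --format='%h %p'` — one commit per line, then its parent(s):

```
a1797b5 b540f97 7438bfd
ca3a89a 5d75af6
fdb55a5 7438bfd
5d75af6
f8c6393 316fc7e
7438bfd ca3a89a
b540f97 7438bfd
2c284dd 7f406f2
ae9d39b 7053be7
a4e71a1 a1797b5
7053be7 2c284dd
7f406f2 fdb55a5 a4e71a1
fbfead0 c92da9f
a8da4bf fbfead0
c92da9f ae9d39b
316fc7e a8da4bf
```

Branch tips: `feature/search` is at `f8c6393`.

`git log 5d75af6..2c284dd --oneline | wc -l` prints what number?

8

Reachable from 2c284dd: {2c284dd, 5d75af6, 7438bfd, 7f406f2, a1797b5, a4e71a1, b540f97, ca3a89a, fdb55a5}.
Reachable from 5d75af6: {5d75af6}.
In 2c284dd's history but not 5d75af6's: {2c284dd, 7438bfd, 7f406f2, a1797b5, a4e71a1, b540f97, ca3a89a, fdb55a5} — 8 commits.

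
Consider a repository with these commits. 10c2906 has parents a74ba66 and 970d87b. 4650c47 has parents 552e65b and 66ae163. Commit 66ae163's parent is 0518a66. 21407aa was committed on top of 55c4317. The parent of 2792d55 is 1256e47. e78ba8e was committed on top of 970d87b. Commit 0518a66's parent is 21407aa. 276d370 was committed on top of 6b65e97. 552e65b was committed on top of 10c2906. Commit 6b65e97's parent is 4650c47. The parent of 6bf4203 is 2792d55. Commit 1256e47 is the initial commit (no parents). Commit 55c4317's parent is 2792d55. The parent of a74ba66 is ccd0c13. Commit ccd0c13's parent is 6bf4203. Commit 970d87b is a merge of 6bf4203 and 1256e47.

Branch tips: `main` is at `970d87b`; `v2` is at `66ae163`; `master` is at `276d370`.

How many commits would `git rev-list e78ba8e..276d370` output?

11

Reachable from 276d370: {0518a66, 10c2906, 1256e47, 21407aa, 276d370, 2792d55, 4650c47, 552e65b, 55c4317, 66ae163, 6b65e97, 6bf4203, 970d87b, a74ba66, ccd0c13}.
Reachable from e78ba8e: {1256e47, 2792d55, 6bf4203, 970d87b, e78ba8e}.
In 276d370's history but not e78ba8e's: {0518a66, 10c2906, 21407aa, 276d370, 4650c47, 552e65b, 55c4317, 66ae163, 6b65e97, a74ba66, ccd0c13} — 11 commits.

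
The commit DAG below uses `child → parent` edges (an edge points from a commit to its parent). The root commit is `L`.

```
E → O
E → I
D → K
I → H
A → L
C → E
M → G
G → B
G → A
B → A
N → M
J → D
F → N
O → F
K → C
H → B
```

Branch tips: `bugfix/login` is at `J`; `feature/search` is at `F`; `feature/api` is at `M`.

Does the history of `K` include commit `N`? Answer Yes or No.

Ancestors of K (commits reachable by following parents): {A, B, C, E, F, G, H, I, K, L, M, N, O}.
N is in that set, so it is an ancestor of K.

Yes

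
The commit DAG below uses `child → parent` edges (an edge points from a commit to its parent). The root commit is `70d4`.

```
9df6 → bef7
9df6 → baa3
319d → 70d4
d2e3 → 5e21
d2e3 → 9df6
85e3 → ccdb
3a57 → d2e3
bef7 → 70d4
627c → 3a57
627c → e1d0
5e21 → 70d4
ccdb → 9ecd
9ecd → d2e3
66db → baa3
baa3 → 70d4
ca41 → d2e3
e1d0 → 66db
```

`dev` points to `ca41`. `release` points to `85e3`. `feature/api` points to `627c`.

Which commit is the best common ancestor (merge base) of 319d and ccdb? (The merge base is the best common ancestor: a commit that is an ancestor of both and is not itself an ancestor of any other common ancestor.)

70d4

Ancestors of 319d: {319d, 70d4}.
Ancestors of ccdb: {5e21, 70d4, 9df6, 9ecd, baa3, bef7, ccdb, d2e3}.
Common ancestors: {70d4}.
The only common ancestor is 70d4, so it is the merge base.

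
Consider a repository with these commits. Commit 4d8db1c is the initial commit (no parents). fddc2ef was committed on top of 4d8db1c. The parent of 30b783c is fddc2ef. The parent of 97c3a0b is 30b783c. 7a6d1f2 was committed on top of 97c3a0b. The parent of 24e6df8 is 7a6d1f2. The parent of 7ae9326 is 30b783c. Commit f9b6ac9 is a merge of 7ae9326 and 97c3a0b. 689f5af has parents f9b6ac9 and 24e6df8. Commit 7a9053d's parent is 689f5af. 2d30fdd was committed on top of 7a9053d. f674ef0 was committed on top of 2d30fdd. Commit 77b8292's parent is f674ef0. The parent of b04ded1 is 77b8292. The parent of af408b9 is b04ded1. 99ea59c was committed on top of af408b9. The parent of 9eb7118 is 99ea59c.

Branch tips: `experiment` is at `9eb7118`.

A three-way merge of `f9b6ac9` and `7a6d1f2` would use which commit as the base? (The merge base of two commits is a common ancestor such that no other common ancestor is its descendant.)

Ancestors of f9b6ac9: {30b783c, 4d8db1c, 7ae9326, 97c3a0b, f9b6ac9, fddc2ef}.
Ancestors of 7a6d1f2: {30b783c, 4d8db1c, 7a6d1f2, 97c3a0b, fddc2ef}.
Common ancestors: {30b783c, 4d8db1c, 97c3a0b, fddc2ef}.
Among these, 97c3a0b is not an ancestor of any other common ancestor — it is the merge base.

97c3a0b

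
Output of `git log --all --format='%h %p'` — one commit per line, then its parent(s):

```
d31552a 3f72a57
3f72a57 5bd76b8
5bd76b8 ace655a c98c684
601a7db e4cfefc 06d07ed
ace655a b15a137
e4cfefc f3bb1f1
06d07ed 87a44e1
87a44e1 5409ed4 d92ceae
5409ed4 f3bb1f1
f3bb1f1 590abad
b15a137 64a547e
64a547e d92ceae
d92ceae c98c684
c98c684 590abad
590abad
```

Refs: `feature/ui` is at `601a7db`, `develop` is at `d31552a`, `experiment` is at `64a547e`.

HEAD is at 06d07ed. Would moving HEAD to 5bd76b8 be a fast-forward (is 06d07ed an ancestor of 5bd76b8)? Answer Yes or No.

No

A fast-forward from 06d07ed to 5bd76b8 is possible iff 06d07ed is an ancestor of 5bd76b8.
Ancestors of 5bd76b8: {590abad, 5bd76b8, 64a547e, ace655a, b15a137, c98c684, d92ceae}.
06d07ed is not among them, so fast-forward is not possible.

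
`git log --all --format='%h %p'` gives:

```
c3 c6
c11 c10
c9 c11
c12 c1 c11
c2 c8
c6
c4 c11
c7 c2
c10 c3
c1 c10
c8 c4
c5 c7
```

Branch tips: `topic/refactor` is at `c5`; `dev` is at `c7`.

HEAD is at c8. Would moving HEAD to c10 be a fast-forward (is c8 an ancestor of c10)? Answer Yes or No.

A fast-forward from c8 to c10 is possible iff c8 is an ancestor of c10.
Ancestors of c10: {c10, c3, c6}.
c8 is not among them, so fast-forward is not possible.

No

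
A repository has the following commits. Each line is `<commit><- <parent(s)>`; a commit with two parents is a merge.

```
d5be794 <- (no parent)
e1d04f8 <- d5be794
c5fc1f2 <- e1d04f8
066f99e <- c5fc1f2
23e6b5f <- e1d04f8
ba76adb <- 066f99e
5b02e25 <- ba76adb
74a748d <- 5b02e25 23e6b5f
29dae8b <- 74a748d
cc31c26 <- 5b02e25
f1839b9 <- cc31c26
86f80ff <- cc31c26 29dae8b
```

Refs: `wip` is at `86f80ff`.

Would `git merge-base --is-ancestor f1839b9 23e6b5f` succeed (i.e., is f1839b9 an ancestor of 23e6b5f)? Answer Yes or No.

Ancestors of 23e6b5f: {23e6b5f, d5be794, e1d04f8}.
f1839b9 is not in that set, so it is not an ancestor of 23e6b5f.

No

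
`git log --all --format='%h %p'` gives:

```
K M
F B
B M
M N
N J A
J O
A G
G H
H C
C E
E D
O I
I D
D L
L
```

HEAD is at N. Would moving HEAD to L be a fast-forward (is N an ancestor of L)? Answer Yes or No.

A fast-forward from N to L is possible iff N is an ancestor of L.
Ancestors of L: {L}.
N is not among them, so fast-forward is not possible.

No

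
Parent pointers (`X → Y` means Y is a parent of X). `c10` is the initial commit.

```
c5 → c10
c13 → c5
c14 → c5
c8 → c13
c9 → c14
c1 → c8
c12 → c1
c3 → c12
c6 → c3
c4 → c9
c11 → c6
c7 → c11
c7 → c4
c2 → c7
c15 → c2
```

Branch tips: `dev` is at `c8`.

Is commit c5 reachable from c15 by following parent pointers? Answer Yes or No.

Ancestors of c15 (commits reachable by following parents): {c1, c10, c11, c12, c13, c14, c15, c2, c3, c4, c5, c6, c7, c8, c9}.
c5 is in that set, so it is an ancestor of c15.

Yes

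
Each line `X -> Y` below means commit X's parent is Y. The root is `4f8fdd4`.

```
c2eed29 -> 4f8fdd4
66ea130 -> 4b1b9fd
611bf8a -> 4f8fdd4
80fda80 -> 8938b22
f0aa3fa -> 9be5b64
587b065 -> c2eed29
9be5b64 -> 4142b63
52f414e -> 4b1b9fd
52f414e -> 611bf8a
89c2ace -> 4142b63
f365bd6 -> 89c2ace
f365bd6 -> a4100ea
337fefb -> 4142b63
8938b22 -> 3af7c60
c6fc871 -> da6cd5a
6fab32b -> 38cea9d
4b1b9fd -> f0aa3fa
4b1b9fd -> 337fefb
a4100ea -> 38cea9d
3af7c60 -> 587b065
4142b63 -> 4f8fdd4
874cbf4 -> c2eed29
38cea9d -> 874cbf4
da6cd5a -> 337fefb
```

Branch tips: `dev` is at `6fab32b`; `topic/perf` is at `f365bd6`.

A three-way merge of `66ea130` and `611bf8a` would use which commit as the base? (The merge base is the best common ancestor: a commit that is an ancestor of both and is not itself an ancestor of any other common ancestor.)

Ancestors of 66ea130: {337fefb, 4142b63, 4b1b9fd, 4f8fdd4, 66ea130, 9be5b64, f0aa3fa}.
Ancestors of 611bf8a: {4f8fdd4, 611bf8a}.
Common ancestors: {4f8fdd4}.
The only common ancestor is 4f8fdd4, so it is the merge base.

4f8fdd4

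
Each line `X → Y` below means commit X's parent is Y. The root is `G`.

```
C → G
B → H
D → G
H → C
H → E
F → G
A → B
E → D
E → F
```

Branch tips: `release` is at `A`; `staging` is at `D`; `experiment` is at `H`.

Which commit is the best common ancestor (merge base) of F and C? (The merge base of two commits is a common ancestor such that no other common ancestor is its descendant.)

G

Ancestors of F: {F, G}.
Ancestors of C: {C, G}.
Common ancestors: {G}.
The only common ancestor is G, so it is the merge base.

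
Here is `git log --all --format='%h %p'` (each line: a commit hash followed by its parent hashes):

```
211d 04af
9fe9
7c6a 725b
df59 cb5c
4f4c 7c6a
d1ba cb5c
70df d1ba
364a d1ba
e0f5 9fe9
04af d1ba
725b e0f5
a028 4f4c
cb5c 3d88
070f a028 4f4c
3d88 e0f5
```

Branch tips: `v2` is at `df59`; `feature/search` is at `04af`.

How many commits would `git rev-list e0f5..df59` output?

3

Reachable from df59: {3d88, 9fe9, cb5c, df59, e0f5}.
Reachable from e0f5: {9fe9, e0f5}.
In df59's history but not e0f5's: {3d88, cb5c, df59} — 3 commits.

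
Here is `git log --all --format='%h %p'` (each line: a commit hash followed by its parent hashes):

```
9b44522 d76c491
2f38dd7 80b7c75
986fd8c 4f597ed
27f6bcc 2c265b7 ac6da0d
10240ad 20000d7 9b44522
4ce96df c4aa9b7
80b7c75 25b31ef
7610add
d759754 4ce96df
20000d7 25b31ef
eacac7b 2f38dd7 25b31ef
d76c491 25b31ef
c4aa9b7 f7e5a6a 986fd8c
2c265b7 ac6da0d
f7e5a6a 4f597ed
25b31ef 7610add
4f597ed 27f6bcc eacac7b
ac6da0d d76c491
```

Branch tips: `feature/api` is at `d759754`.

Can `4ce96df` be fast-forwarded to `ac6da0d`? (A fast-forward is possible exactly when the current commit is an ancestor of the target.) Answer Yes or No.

A fast-forward from 4ce96df to ac6da0d is possible iff 4ce96df is an ancestor of ac6da0d.
Ancestors of ac6da0d: {25b31ef, 7610add, ac6da0d, d76c491}.
4ce96df is not among them, so fast-forward is not possible.

No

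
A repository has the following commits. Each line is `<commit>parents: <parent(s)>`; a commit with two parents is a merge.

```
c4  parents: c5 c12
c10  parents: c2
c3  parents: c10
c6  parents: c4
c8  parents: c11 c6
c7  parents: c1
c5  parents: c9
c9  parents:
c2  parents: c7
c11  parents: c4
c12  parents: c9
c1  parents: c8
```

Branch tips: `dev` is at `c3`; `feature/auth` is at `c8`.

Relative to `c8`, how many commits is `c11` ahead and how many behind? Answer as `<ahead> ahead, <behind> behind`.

0 ahead, 2 behind

Reachable from c11: {c11, c12, c4, c5, c9}.
Reachable from c8: {c11, c12, c4, c5, c6, c8, c9}.
Only in c11's history (ahead): {} — 0.
Only in c8's history (behind): {c6, c8} — 2.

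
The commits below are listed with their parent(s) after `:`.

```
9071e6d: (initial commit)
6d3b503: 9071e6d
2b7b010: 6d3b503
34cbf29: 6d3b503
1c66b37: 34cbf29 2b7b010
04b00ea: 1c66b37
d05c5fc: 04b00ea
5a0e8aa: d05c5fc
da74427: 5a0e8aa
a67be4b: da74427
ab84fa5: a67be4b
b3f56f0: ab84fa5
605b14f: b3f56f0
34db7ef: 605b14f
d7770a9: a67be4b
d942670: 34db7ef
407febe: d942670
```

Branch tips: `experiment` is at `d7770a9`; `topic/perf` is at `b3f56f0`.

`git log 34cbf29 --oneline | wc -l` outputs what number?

Walking parent pointers from 34cbf29: reachable set = {34cbf29, 6d3b503, 9071e6d}.
That is 3 commits.

3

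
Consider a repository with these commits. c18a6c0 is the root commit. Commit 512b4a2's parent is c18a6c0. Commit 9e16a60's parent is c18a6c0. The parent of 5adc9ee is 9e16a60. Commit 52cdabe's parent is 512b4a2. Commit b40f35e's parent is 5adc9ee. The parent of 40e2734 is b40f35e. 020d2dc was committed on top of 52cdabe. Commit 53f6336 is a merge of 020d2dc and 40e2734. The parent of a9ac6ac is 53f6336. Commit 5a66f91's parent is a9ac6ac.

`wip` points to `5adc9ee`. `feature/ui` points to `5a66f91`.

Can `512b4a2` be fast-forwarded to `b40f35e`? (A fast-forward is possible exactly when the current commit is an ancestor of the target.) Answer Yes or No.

A fast-forward from 512b4a2 to b40f35e is possible iff 512b4a2 is an ancestor of b40f35e.
Ancestors of b40f35e: {5adc9ee, 9e16a60, b40f35e, c18a6c0}.
512b4a2 is not among them, so fast-forward is not possible.

No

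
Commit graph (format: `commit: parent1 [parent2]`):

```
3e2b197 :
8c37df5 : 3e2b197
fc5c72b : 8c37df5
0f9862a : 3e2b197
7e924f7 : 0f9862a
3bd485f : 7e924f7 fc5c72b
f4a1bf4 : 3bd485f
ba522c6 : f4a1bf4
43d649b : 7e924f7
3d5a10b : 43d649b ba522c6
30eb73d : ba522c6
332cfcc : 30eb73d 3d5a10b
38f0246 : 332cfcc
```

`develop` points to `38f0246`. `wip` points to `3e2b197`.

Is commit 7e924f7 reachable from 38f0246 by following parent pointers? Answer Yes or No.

Yes

Ancestors of 38f0246 (commits reachable by following parents): {0f9862a, 30eb73d, 332cfcc, 38f0246, 3bd485f, 3d5a10b, 3e2b197, 43d649b, 7e924f7, 8c37df5, ba522c6, f4a1bf4, fc5c72b}.
7e924f7 is in that set, so it is an ancestor of 38f0246.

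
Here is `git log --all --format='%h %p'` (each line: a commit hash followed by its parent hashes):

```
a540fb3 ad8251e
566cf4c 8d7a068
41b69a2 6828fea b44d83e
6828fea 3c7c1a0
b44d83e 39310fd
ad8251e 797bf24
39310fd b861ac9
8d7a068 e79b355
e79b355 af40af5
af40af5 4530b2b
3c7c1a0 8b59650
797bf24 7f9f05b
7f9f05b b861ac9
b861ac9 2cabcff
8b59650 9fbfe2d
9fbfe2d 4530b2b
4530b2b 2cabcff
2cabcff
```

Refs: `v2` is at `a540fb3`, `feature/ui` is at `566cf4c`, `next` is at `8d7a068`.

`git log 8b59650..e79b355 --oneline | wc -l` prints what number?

2

Reachable from e79b355: {2cabcff, 4530b2b, af40af5, e79b355}.
Reachable from 8b59650: {2cabcff, 4530b2b, 8b59650, 9fbfe2d}.
In e79b355's history but not 8b59650's: {af40af5, e79b355} — 2 commits.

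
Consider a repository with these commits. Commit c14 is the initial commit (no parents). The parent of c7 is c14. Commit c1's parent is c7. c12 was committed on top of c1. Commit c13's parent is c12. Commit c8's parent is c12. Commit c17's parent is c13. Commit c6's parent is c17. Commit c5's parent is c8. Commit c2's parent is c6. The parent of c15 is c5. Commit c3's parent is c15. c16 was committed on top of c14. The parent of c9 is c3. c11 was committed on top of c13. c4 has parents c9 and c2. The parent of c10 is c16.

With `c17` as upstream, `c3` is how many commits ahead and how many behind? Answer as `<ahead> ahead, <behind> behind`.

Reachable from c3: {c1, c12, c14, c15, c3, c5, c7, c8}.
Reachable from c17: {c1, c12, c13, c14, c17, c7}.
Only in c3's history (ahead): {c15, c3, c5, c8} — 4.
Only in c17's history (behind): {c13, c17} — 2.

4 ahead, 2 behind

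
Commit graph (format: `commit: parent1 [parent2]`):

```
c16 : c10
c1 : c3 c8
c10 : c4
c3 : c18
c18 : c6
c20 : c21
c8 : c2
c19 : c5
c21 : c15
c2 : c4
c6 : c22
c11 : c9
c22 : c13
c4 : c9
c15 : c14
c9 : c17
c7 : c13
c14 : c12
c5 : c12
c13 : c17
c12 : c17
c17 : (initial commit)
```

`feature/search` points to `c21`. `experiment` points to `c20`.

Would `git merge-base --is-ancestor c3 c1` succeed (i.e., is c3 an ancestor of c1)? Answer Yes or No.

Yes

Ancestors of c1 (commits reachable by following parents): {c1, c13, c17, c18, c2, c22, c3, c4, c6, c8, c9}.
c3 is in that set, so it is an ancestor of c1.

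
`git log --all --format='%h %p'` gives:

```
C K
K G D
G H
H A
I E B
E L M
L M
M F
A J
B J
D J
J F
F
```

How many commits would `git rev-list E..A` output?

Reachable from A: {A, F, J}.
Reachable from E: {E, F, L, M}.
In A's history but not E's: {A, J} — 2 commits.

2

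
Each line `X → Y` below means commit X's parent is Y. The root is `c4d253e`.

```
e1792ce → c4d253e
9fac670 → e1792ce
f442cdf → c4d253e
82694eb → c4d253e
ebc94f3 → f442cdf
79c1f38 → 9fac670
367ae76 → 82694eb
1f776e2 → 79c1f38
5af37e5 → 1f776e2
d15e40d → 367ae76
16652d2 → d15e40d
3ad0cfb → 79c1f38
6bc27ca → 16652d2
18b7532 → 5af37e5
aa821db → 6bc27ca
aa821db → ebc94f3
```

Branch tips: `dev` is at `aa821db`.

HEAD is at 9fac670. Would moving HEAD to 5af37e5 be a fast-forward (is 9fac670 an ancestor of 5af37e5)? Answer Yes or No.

Yes

A fast-forward from 9fac670 to 5af37e5 is possible iff 9fac670 is an ancestor of 5af37e5.
Ancestors of 5af37e5: {1f776e2, 5af37e5, 79c1f38, 9fac670, c4d253e, e1792ce}.
9fac670 is among them, so fast-forward is possible.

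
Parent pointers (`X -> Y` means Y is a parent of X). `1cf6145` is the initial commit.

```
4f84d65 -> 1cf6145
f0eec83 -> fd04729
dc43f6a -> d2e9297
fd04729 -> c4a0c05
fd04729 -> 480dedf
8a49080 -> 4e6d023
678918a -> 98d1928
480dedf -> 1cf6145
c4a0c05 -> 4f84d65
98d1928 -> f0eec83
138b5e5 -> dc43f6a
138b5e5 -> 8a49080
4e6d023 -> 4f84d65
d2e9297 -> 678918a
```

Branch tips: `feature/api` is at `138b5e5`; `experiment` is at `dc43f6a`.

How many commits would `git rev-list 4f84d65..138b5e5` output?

11

Reachable from 138b5e5: {138b5e5, 1cf6145, 480dedf, 4e6d023, 4f84d65, 678918a, 8a49080, 98d1928, c4a0c05, d2e9297, dc43f6a, f0eec83, fd04729}.
Reachable from 4f84d65: {1cf6145, 4f84d65}.
In 138b5e5's history but not 4f84d65's: {138b5e5, 480dedf, 4e6d023, 678918a, 8a49080, 98d1928, c4a0c05, d2e9297, dc43f6a, f0eec83, fd04729} — 11 commits.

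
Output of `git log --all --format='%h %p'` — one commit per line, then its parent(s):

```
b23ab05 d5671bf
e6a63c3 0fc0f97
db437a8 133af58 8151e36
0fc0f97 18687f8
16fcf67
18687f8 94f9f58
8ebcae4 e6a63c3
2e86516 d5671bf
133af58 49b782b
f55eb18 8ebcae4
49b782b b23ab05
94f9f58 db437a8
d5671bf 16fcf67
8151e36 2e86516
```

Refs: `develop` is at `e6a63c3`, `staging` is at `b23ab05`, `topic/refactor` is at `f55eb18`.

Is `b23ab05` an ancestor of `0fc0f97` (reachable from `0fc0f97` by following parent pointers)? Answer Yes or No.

Yes

Ancestors of 0fc0f97 (commits reachable by following parents): {0fc0f97, 133af58, 16fcf67, 18687f8, 2e86516, 49b782b, 8151e36, 94f9f58, b23ab05, d5671bf, db437a8}.
b23ab05 is in that set, so it is an ancestor of 0fc0f97.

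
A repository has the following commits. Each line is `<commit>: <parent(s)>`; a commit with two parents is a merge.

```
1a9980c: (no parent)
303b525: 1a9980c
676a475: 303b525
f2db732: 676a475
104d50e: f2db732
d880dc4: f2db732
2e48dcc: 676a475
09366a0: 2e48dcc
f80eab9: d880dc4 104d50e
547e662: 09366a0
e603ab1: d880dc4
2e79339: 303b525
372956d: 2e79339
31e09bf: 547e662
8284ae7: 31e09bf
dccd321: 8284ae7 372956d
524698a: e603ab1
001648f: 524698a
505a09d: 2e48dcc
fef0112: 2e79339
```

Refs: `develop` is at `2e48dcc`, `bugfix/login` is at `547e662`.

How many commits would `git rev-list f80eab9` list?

Walking parent pointers from f80eab9: reachable set = {104d50e, 1a9980c, 303b525, 676a475, d880dc4, f2db732, f80eab9}.
That is 7 commits.

7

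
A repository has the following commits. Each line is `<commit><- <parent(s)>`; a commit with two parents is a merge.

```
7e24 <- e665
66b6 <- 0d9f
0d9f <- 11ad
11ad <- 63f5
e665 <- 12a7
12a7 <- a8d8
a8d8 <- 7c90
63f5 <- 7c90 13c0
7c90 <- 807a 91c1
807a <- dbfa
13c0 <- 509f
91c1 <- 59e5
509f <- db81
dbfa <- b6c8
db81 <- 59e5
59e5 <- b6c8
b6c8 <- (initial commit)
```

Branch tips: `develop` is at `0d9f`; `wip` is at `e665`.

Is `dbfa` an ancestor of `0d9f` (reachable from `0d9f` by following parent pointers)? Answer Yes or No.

Ancestors of 0d9f (commits reachable by following parents): {0d9f, 11ad, 13c0, 509f, 59e5, 63f5, 7c90, 807a, 91c1, b6c8, db81, dbfa}.
dbfa is in that set, so it is an ancestor of 0d9f.

Yes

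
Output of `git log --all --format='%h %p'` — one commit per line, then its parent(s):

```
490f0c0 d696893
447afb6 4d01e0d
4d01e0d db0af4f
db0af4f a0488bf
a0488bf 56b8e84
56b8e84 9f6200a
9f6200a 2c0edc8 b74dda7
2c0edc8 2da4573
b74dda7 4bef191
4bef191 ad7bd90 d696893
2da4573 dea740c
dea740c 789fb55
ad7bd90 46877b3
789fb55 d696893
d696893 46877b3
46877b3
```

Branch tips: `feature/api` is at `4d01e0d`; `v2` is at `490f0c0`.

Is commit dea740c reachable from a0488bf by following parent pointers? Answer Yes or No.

Ancestors of a0488bf (commits reachable by following parents): {2c0edc8, 2da4573, 46877b3, 4bef191, 56b8e84, 789fb55, 9f6200a, a0488bf, ad7bd90, b74dda7, d696893, dea740c}.
dea740c is in that set, so it is an ancestor of a0488bf.

Yes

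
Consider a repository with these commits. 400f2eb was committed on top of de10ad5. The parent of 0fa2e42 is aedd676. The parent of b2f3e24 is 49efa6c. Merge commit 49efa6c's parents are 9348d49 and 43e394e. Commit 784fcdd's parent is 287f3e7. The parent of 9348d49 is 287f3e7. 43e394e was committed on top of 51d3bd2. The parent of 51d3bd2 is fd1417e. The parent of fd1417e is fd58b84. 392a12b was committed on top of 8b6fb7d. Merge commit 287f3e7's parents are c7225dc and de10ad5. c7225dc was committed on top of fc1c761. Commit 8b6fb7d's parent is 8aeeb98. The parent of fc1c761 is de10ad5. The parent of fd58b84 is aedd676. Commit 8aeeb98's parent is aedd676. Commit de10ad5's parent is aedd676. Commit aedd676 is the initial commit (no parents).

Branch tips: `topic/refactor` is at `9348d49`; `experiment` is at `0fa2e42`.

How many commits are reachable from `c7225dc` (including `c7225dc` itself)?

Walking parent pointers from c7225dc: reachable set = {aedd676, c7225dc, de10ad5, fc1c761}.
That is 4 commits.

4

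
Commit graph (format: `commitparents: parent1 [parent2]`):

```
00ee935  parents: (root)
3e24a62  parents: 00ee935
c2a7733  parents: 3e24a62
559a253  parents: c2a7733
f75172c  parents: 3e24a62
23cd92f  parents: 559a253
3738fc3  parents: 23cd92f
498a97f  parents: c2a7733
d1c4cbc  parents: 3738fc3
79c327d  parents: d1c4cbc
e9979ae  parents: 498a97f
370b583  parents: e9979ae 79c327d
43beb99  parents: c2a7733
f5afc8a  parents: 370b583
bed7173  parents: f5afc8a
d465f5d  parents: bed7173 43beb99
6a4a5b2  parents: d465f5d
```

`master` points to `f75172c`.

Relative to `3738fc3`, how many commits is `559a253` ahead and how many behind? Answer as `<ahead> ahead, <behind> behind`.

0 ahead, 2 behind

Reachable from 559a253: {00ee935, 3e24a62, 559a253, c2a7733}.
Reachable from 3738fc3: {00ee935, 23cd92f, 3738fc3, 3e24a62, 559a253, c2a7733}.
Only in 559a253's history (ahead): {} — 0.
Only in 3738fc3's history (behind): {23cd92f, 3738fc3} — 2.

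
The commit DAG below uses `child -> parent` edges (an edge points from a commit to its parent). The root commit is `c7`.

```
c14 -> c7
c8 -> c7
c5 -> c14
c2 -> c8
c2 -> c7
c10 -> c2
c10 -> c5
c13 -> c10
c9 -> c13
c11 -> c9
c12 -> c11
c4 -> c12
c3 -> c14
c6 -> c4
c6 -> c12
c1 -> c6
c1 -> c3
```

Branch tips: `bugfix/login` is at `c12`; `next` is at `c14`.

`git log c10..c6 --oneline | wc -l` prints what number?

6

Reachable from c6: {c10, c11, c12, c13, c14, c2, c4, c5, c6, c7, c8, c9}.
Reachable from c10: {c10, c14, c2, c5, c7, c8}.
In c6's history but not c10's: {c11, c12, c13, c4, c6, c9} — 6 commits.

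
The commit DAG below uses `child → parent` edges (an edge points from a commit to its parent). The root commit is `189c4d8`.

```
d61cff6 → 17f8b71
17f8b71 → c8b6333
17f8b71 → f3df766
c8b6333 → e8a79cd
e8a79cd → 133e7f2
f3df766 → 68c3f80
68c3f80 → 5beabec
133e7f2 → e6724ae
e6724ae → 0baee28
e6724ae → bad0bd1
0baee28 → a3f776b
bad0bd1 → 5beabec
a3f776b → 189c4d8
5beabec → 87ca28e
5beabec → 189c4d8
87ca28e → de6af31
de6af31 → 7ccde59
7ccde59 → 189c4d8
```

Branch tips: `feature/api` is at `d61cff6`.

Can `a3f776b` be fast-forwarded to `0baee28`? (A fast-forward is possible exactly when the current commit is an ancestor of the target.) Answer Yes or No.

A fast-forward from a3f776b to 0baee28 is possible iff a3f776b is an ancestor of 0baee28.
Ancestors of 0baee28: {0baee28, 189c4d8, a3f776b}.
a3f776b is among them, so fast-forward is possible.

Yes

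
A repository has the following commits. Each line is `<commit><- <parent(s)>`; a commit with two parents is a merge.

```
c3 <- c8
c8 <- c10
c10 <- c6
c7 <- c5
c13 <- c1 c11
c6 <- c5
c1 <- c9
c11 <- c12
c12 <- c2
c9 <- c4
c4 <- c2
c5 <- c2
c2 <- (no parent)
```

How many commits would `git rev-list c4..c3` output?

5

Reachable from c3: {c10, c2, c3, c5, c6, c8}.
Reachable from c4: {c2, c4}.
In c3's history but not c4's: {c10, c3, c5, c6, c8} — 5 commits.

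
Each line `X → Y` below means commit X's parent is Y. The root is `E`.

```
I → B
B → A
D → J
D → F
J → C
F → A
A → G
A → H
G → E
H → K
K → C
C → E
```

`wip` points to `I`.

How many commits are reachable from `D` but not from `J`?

Reachable from D: {A, C, D, E, F, G, H, J, K}.
Reachable from J: {C, E, J}.
In D's history but not J's: {A, D, F, G, H, K} — 6 commits.

6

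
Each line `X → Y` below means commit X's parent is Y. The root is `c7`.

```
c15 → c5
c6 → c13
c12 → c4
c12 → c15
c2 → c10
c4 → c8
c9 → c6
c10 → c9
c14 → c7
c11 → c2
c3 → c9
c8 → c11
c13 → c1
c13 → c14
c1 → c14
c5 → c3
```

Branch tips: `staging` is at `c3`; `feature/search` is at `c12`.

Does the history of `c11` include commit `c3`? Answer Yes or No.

Ancestors of c11: {c1, c10, c11, c13, c14, c2, c6, c7, c9}.
c3 is not in that set, so it is not an ancestor of c11.

No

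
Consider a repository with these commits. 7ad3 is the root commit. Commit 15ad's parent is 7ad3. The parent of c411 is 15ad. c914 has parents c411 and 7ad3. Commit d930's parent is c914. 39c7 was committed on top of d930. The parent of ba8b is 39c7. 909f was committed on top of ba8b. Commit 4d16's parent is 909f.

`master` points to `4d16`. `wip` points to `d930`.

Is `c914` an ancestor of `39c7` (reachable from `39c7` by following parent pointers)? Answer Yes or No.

Ancestors of 39c7 (commits reachable by following parents): {15ad, 39c7, 7ad3, c411, c914, d930}.
c914 is in that set, so it is an ancestor of 39c7.

Yes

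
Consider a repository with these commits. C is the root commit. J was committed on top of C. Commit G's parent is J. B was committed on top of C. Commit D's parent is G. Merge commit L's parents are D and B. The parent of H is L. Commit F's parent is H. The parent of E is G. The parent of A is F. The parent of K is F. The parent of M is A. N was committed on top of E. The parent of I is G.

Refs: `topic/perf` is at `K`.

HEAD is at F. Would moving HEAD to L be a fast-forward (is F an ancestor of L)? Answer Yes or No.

No

A fast-forward from F to L is possible iff F is an ancestor of L.
Ancestors of L: {B, C, D, G, J, L}.
F is not among them, so fast-forward is not possible.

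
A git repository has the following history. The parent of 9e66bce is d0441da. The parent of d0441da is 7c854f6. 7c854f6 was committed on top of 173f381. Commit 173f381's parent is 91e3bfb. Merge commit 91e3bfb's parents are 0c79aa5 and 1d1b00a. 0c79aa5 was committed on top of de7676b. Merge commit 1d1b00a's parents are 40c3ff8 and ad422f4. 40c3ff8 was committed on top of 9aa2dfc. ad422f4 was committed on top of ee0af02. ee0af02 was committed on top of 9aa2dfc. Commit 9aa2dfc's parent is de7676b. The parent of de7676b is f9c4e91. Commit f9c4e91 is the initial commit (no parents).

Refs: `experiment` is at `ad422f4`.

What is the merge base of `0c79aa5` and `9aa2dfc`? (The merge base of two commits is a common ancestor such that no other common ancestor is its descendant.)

Ancestors of 0c79aa5: {0c79aa5, de7676b, f9c4e91}.
Ancestors of 9aa2dfc: {9aa2dfc, de7676b, f9c4e91}.
Common ancestors: {de7676b, f9c4e91}.
Among these, de7676b is not an ancestor of any other common ancestor — it is the merge base.

de7676b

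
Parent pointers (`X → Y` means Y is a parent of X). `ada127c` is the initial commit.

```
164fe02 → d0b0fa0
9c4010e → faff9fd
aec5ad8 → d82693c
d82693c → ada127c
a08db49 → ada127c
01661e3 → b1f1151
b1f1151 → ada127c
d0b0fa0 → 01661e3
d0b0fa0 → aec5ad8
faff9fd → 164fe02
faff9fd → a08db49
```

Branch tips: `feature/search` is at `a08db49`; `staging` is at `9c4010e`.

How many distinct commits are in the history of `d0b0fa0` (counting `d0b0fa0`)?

Walking parent pointers from d0b0fa0: reachable set = {01661e3, ada127c, aec5ad8, b1f1151, d0b0fa0, d82693c}.
That is 6 commits.

6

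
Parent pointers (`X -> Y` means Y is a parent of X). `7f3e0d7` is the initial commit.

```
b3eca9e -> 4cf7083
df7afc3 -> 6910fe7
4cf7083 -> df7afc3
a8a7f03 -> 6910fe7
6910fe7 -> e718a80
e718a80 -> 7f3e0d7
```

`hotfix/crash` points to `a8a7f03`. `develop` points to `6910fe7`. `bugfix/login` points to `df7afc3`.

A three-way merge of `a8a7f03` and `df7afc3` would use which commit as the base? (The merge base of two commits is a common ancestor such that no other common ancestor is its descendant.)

6910fe7

Ancestors of a8a7f03: {6910fe7, 7f3e0d7, a8a7f03, e718a80}.
Ancestors of df7afc3: {6910fe7, 7f3e0d7, df7afc3, e718a80}.
Common ancestors: {6910fe7, 7f3e0d7, e718a80}.
Among these, 6910fe7 is not an ancestor of any other common ancestor — it is the merge base.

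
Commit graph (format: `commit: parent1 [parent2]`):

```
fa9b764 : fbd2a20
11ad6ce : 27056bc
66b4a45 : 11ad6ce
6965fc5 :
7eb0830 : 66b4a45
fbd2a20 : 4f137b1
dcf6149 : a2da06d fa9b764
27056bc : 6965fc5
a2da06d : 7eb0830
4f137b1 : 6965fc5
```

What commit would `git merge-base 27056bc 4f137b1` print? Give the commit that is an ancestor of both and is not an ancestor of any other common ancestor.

Ancestors of 27056bc: {27056bc, 6965fc5}.
Ancestors of 4f137b1: {4f137b1, 6965fc5}.
Common ancestors: {6965fc5}.
The only common ancestor is 6965fc5, so it is the merge base.

6965fc5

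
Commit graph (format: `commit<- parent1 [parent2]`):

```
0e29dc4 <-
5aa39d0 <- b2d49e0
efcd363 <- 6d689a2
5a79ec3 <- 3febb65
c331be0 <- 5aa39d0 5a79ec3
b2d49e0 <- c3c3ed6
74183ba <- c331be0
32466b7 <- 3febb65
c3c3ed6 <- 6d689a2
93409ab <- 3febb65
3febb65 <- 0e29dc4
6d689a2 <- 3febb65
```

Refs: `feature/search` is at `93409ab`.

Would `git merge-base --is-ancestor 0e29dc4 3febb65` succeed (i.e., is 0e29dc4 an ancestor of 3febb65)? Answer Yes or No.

Yes

Ancestors of 3febb65 (commits reachable by following parents): {0e29dc4, 3febb65}.
0e29dc4 is in that set, so it is an ancestor of 3febb65.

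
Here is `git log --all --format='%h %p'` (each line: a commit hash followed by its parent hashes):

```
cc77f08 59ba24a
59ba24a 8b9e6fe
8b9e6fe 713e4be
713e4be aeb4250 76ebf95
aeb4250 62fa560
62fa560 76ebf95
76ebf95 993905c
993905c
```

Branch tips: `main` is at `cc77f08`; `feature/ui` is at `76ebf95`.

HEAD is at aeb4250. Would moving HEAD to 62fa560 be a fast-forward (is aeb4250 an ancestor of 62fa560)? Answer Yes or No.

No

A fast-forward from aeb4250 to 62fa560 is possible iff aeb4250 is an ancestor of 62fa560.
Ancestors of 62fa560: {62fa560, 76ebf95, 993905c}.
aeb4250 is not among them, so fast-forward is not possible.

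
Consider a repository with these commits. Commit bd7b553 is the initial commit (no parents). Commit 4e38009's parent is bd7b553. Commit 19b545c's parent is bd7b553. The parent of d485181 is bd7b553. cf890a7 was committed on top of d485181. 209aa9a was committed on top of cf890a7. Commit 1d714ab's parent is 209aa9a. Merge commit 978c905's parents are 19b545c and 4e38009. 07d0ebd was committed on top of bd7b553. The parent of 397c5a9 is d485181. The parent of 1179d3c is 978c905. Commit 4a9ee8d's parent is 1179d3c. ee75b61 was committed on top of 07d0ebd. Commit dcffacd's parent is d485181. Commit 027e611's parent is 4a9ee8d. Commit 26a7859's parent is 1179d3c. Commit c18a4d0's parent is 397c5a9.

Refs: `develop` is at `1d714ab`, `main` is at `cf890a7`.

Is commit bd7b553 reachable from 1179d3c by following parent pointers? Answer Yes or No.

Yes

Ancestors of 1179d3c (commits reachable by following parents): {1179d3c, 19b545c, 4e38009, 978c905, bd7b553}.
bd7b553 is in that set, so it is an ancestor of 1179d3c.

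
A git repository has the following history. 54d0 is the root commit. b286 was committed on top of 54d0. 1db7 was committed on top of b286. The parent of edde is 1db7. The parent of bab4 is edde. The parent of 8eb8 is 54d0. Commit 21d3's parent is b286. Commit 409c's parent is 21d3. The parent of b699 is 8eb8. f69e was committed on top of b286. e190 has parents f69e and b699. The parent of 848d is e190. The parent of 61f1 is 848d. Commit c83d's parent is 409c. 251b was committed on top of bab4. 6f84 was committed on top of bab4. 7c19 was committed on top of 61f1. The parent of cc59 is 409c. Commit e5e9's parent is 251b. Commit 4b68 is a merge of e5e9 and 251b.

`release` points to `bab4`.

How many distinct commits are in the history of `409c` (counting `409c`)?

Walking parent pointers from 409c: reachable set = {21d3, 409c, 54d0, b286}.
That is 4 commits.

4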